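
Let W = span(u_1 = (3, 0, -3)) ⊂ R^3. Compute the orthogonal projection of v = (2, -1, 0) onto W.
proj_W(v) = (1, 0, -1)

Set up U = [u_1 | ... | u_1] ∈ R^(3×1). The projector onto W = col(U) is P = U (U^T U)^(-1) U^T.
Compute U^T U =
  [18],
and U^T v = (6).
Solve U^T U · c = U^T v for the coefficients: c = (1/3). The projection is proj_W(v) = U c.
Check: (v - proj_W(v)) · u_1 = 0  (should be 0).
Result: proj_W(v) = (1, 0, -1).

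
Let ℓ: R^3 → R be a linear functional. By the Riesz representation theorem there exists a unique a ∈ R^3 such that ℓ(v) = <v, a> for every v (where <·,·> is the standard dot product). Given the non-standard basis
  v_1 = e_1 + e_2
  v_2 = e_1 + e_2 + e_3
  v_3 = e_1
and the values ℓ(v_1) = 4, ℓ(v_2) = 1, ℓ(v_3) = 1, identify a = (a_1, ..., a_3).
a = (1, 3, -3)

Write a = (a_1, ..., a_3) in the standard basis. For each basis vector v_i, ℓ(v_i) = <v_i, a> is a linear equation in the a_j's. Collect the n equations into a matrix system V a = ℓ, where row i of V is v_i (expressed in the standard basis). Since V is invertible (lower-triangular with 1s on the diagonal, up to permutation), solve by back-substitution:
  V =
[[1, 1, 0],
 [1, 1, 1],
 [1, 0, 0]]
  V a = (4, 1, 1)
Solving gives a = (1, 3, -3).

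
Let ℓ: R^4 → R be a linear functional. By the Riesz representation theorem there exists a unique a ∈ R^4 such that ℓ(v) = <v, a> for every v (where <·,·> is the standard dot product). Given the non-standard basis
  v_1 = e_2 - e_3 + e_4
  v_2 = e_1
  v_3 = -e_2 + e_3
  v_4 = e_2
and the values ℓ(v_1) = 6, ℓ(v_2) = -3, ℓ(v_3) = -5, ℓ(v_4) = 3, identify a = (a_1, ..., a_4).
a = (-3, 3, -2, 1)

Write a = (a_1, ..., a_4) in the standard basis. For each basis vector v_i, ℓ(v_i) = <v_i, a> is a linear equation in the a_j's. Collect the n equations into a matrix system V a = ℓ, where row i of V is v_i (expressed in the standard basis). Since V is invertible (lower-triangular with 1s on the diagonal, up to permutation), solve by back-substitution:
  V =
[[0, 1, -1, 1],
 [1, 0, 0, 0],
 [0, -1, 1, 0],
 [0, 1, 0, 0]]
  V a = (6, -3, -5, 3)
Solving gives a = (-3, 3, -2, 1).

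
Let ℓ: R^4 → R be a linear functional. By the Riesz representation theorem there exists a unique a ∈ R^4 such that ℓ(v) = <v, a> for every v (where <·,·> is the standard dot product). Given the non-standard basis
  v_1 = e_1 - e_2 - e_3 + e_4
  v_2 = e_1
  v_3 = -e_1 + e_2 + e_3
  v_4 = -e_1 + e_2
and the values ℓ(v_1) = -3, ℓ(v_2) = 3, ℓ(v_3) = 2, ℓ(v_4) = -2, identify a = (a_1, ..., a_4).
a = (3, 1, 4, -1)

Write a = (a_1, ..., a_4) in the standard basis. For each basis vector v_i, ℓ(v_i) = <v_i, a> is a linear equation in the a_j's. Collect the n equations into a matrix system V a = ℓ, where row i of V is v_i (expressed in the standard basis). Since V is invertible (lower-triangular with 1s on the diagonal, up to permutation), solve by back-substitution:
  V =
[[1, -1, -1, 1],
 [1, 0, 0, 0],
 [-1, 1, 1, 0],
 [-1, 1, 0, 0]]
  V a = (-3, 3, 2, -2)
Solving gives a = (3, 1, 4, -1).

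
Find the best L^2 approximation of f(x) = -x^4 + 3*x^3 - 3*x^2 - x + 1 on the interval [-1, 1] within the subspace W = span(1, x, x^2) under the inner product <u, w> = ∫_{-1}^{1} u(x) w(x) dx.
g(x) = -27*x^2/7 + 4*x/5 + 38/35

The best approximation g ∈ W is the orthogonal projection of f onto W. Writing g = a_0 + a_1 x + a_2 x^2, the coefficients solve the normal equations G · a = b where
  G_{ij} = <φ_i, φ_j> and b_i = <f, φ_i>, with φ_0 = 1, φ_1 = x, φ_2 = x^2.
G =
  [2, 0, 2/3]
  [0, 2/3, 0]
  [2/3, 0, 2/5],
b = (-2/5, 8/15, -86/105).
Solving gives a_0 = 38/35, a_1 = 4/5, a_2 = -27/7, so
  g(x) = -27*x^2/7 + 4*x/5 + 38/35.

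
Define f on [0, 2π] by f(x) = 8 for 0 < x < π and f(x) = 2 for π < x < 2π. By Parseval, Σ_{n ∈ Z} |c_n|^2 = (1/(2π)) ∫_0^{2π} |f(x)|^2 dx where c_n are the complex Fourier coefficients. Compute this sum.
Σ |c_n|^2 = 34

Parseval equates the L^2 energy of f (normalised by 1/(2π)) with the ℓ^2 sum of its Fourier coefficients: (1/(2π)) ∫_0^{2π} |f|^2 = Σ |c_n|^2.
Compute the left side: (1/(2π)) [∫_0^π 8^2 dx + ∫_π^{2π} 2^2 dx] = (1/(2π)) · (64π + 4π) = (64 + 4)/2 = 34.
So Σ_{n ∈ Z} |c_n|^2 = 34.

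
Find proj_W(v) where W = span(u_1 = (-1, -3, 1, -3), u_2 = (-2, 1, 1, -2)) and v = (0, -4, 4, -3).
proj_W(v) = (-77/82, -168/41, 46/41, -291/82)

Set up U = [u_1 | ... | u_2] ∈ R^(4×2). The projector onto W = col(U) is P = U (U^T U)^(-1) U^T.
Compute U^T U =
  [20, 6]
  [6, 10],
and U^T v = (25, 6).
Solve U^T U · c = U^T v for the coefficients: c = (107/82, -15/82). The projection is proj_W(v) = U c.
Check: (v - proj_W(v)) · u_1 = 0  (should be 0).
Check: (v - proj_W(v)) · u_2 = 0  (should be 0).
Result: proj_W(v) = (-77/82, -168/41, 46/41, -291/82).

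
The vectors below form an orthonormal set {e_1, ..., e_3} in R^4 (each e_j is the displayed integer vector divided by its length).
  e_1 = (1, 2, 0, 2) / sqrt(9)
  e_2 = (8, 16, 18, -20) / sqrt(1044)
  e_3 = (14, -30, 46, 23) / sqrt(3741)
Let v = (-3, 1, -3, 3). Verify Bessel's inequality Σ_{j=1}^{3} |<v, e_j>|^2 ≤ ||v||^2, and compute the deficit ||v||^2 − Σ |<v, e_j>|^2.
Σ |<v, e_j>|^2 = 961/43; ||v||^2 = 28; deficit = 243/43

Write each e_j = u_j / sqrt(<u_j, u_j>) where u_j is the displayed integer vector. Then <v, e_j> = <v, u_j> / sqrt(<u_j, u_j>), so |<v, e_j>|^2 = <v, u_j>^2 / <u_j, u_j>.
Coefficients: <v, e_1> = 5/sqrt(9), <v, e_2> = -122/sqrt(1044), <v, e_3> = -141/sqrt(3741).
Square and sum: Σ |<v, e_j>|^2 = 961/43.
Compute ||v||^2 = v·v = 28.
Deficit = 28 − 961/43 = 243/43 ≥ 0, confirming Bessel's inequality. (The deficit equals ||v − Σ <v,e_j> e_j||^2, the squared distance from v to span{e_j}.)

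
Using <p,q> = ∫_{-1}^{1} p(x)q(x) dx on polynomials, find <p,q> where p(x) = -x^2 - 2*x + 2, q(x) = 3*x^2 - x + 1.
<p,q> = 112/15

Expand the product: p(x)·q(x) = -3*x^4 - 5*x^3 + 7*x^2 - 4*x + 2.
∫_{-1}^{1} of each monomial x^k gives [2/(k+1) if k even, 0 if k odd]. Integrating term-by-term (or equivalently evaluating the antiderivative F(x) = -3*x^5/5 - 5*x^4/4 + 7*x^3/3 - 2*x^2 + 2*x at the endpoints):
  F(1) − F(−1) = 29/60 − (-419/60) = 112/15.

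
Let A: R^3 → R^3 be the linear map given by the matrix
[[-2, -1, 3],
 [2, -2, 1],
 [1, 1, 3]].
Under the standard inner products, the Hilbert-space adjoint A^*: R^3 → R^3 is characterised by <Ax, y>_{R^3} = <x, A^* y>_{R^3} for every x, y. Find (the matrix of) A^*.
A^* = A^T =
[[-2, 2, 1],
 [-1, -2, 1],
 [3, 1, 3]]

For real matrices with standard dot products, the defining identity <Ax, y> = <x, A^* y> gives (Ax)^T y = x^T (A^*) y, i.e. x^T A^T y = x^T (A^*) y. Since this holds for all x, y, we must have A^* = A^T. Therefore
A^* =
[[-2, 2, 1],
 [-1, -2, 1],
 [3, 1, 3]].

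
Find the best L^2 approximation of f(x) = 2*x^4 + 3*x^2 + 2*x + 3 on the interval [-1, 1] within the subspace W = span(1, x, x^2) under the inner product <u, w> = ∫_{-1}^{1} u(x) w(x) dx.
g(x) = 33*x^2/7 + 2*x + 99/35

The best approximation g ∈ W is the orthogonal projection of f onto W. Writing g = a_0 + a_1 x + a_2 x^2, the coefficients solve the normal equations G · a = b where
  G_{ij} = <φ_i, φ_j> and b_i = <f, φ_i>, with φ_0 = 1, φ_1 = x, φ_2 = x^2.
G =
  [2, 0, 2/3]
  [0, 2/3, 0]
  [2/3, 0, 2/5],
b = (44/5, 4/3, 132/35).
Solving gives a_0 = 99/35, a_1 = 2, a_2 = 33/7, so
  g(x) = 33*x^2/7 + 2*x + 99/35.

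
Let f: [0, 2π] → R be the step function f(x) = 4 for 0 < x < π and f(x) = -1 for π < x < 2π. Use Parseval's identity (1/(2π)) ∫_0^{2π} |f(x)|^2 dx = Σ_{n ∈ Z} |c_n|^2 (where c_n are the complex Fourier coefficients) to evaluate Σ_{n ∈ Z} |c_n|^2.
Σ |c_n|^2 = 17/2

Parseval equates the L^2 energy of f (normalised by 1/(2π)) with the ℓ^2 sum of its Fourier coefficients: (1/(2π)) ∫_0^{2π} |f|^2 = Σ |c_n|^2.
Compute the left side: (1/(2π)) [∫_0^π 4^2 dx + ∫_π^{2π} (-1)^2 dx] = (1/(2π)) · (16π + 1π) = (16 + 1)/2 = 17/2.
So Σ_{n ∈ Z} |c_n|^2 = 17/2.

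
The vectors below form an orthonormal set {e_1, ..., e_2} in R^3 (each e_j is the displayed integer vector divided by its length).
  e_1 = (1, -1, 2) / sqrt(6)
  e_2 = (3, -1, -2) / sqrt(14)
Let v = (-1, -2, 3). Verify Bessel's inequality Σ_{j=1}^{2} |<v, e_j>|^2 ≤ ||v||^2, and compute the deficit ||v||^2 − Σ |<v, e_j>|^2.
Σ |<v, e_j>|^2 = 35/3; ||v||^2 = 14; deficit = 7/3

Write each e_j = u_j / sqrt(<u_j, u_j>) where u_j is the displayed integer vector. Then <v, e_j> = <v, u_j> / sqrt(<u_j, u_j>), so |<v, e_j>|^2 = <v, u_j>^2 / <u_j, u_j>.
Coefficients: <v, e_1> = 7/sqrt(6), <v, e_2> = -7/sqrt(14).
Square and sum: Σ |<v, e_j>|^2 = 35/3.
Compute ||v||^2 = v·v = 14.
Deficit = 14 − 35/3 = 7/3 ≥ 0, confirming Bessel's inequality. (The deficit equals ||v − Σ <v,e_j> e_j||^2, the squared distance from v to span{e_j}.)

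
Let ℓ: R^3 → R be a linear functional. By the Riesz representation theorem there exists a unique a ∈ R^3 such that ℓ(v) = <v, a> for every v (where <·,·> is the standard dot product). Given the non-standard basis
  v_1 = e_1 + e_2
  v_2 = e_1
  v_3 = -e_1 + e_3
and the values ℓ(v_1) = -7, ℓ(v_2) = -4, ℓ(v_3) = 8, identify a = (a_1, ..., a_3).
a = (-4, -3, 4)

Write a = (a_1, ..., a_3) in the standard basis. For each basis vector v_i, ℓ(v_i) = <v_i, a> is a linear equation in the a_j's. Collect the n equations into a matrix system V a = ℓ, where row i of V is v_i (expressed in the standard basis). Since V is invertible (lower-triangular with 1s on the diagonal, up to permutation), solve by back-substitution:
  V =
[[1, 1, 0],
 [1, 0, 0],
 [-1, 0, 1]]
  V a = (-7, -4, 8)
Solving gives a = (-4, -3, 4).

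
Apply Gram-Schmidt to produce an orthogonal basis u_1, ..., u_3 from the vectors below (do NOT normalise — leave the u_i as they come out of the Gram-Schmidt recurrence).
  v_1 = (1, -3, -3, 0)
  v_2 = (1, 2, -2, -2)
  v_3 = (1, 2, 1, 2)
Orthogonal basis:
  u_1 = (1, -3, -3, 0)
  u_2 = (18/19, 41/19, -35/19, -2)
  u_3 = (60/41, 5/6, -85/246, 235/123)

Apply the Gram-Schmidt recurrence
  u_1 = v_1
  u_i = v_i − Σ_{j<i} ((v_i · u_j) / (u_j · u_j)) · u_j.

Step by step this gives:
  u_1 = (1, -3, -3, 0)
  u_2 = (18/19, 41/19, -35/19, -2)
  u_3 = (60/41, 5/6, -85/246, 235/123)

Orthogonality check:
  u_2 · u_1 = 0 (should be 0)
  u_3 · u_1 = 0 (should be 0)
  u_3 · u_2 = 0 (should be 0)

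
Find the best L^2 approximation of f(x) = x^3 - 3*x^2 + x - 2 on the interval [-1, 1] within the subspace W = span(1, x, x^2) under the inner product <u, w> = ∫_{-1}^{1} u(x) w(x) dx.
g(x) = -3*x^2 + 8*x/5 - 2

The best approximation g ∈ W is the orthogonal projection of f onto W. Writing g = a_0 + a_1 x + a_2 x^2, the coefficients solve the normal equations G · a = b where
  G_{ij} = <φ_i, φ_j> and b_i = <f, φ_i>, with φ_0 = 1, φ_1 = x, φ_2 = x^2.
G =
  [2, 0, 2/3]
  [0, 2/3, 0]
  [2/3, 0, 2/5],
b = (-6, 16/15, -38/15).
Solving gives a_0 = -2, a_1 = 8/5, a_2 = -3, so
  g(x) = -3*x^2 + 8*x/5 - 2.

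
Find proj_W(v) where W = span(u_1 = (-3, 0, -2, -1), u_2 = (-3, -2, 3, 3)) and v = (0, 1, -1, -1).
proj_W(v) = (57/434, 16/31, -261/217, -429/434)

Set up U = [u_1 | ... | u_2] ∈ R^(4×2). The projector onto W = col(U) is P = U (U^T U)^(-1) U^T.
Compute U^T U =
  [14, 0]
  [0, 31],
and U^T v = (3, -8).
Solve U^T U · c = U^T v for the coefficients: c = (3/14, -8/31). The projection is proj_W(v) = U c.
Check: (v - proj_W(v)) · u_1 = 0  (should be 0).
Check: (v - proj_W(v)) · u_2 = 0  (should be 0).
Result: proj_W(v) = (57/434, 16/31, -261/217, -429/434).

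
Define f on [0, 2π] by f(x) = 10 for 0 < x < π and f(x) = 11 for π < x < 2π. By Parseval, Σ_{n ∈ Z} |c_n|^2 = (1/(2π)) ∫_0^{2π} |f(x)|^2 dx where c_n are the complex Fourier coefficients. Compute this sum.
Σ |c_n|^2 = 221/2

Parseval equates the L^2 energy of f (normalised by 1/(2π)) with the ℓ^2 sum of its Fourier coefficients: (1/(2π)) ∫_0^{2π} |f|^2 = Σ |c_n|^2.
Compute the left side: (1/(2π)) [∫_0^π 10^2 dx + ∫_π^{2π} 11^2 dx] = (1/(2π)) · (100π + 121π) = (100 + 121)/2 = 221/2.
So Σ_{n ∈ Z} |c_n|^2 = 221/2.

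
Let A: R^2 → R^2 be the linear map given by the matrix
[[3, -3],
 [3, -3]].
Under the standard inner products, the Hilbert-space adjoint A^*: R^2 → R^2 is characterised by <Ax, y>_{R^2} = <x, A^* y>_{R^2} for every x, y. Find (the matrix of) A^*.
A^* = A^T =
[[3, 3],
 [-3, -3]]

For real matrices with standard dot products, the defining identity <Ax, y> = <x, A^* y> gives (Ax)^T y = x^T (A^*) y, i.e. x^T A^T y = x^T (A^*) y. Since this holds for all x, y, we must have A^* = A^T. Therefore
A^* =
[[3, 3],
 [-3, -3]].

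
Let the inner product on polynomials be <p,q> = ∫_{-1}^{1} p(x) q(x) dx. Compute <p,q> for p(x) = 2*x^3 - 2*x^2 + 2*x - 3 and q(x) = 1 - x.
<p,q> = -142/15

Expand the product: p(x)·q(x) = -2*x^4 + 4*x^3 - 4*x^2 + 5*x - 3.
∫_{-1}^{1} of each monomial x^k gives [2/(k+1) if k even, 0 if k odd]. Integrating term-by-term (or equivalently evaluating the antiderivative F(x) = -2*x^5/5 + x^4 - 4*x^3/3 + 5*x^2/2 - 3*x at the endpoints):
  F(1) − F(−1) = -37/30 − (247/30) = -142/15.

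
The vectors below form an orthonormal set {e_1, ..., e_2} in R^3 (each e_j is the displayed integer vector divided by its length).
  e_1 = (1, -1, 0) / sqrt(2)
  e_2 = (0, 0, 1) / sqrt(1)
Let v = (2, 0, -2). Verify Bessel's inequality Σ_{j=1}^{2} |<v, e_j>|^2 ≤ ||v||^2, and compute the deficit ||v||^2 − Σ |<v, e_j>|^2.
Σ |<v, e_j>|^2 = 6; ||v||^2 = 8; deficit = 2

Write each e_j = u_j / sqrt(<u_j, u_j>) where u_j is the displayed integer vector. Then <v, e_j> = <v, u_j> / sqrt(<u_j, u_j>), so |<v, e_j>|^2 = <v, u_j>^2 / <u_j, u_j>.
Coefficients: <v, e_1> = 2/sqrt(2), <v, e_2> = -2/sqrt(1).
Square and sum: Σ |<v, e_j>|^2 = 6.
Compute ||v||^2 = v·v = 8.
Deficit = 8 − 6 = 2 ≥ 0, confirming Bessel's inequality. (The deficit equals ||v − Σ <v,e_j> e_j||^2, the squared distance from v to span{e_j}.)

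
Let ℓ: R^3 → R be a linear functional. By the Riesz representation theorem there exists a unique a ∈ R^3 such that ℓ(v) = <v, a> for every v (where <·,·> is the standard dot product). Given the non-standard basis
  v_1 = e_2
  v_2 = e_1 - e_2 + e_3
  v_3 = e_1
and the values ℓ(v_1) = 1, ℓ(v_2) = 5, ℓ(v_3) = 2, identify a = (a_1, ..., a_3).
a = (2, 1, 4)

Write a = (a_1, ..., a_3) in the standard basis. For each basis vector v_i, ℓ(v_i) = <v_i, a> is a linear equation in the a_j's. Collect the n equations into a matrix system V a = ℓ, where row i of V is v_i (expressed in the standard basis). Since V is invertible (lower-triangular with 1s on the diagonal, up to permutation), solve by back-substitution:
  V =
[[0, 1, 0],
 [1, -1, 1],
 [1, 0, 0]]
  V a = (1, 5, 2)
Solving gives a = (2, 1, 4).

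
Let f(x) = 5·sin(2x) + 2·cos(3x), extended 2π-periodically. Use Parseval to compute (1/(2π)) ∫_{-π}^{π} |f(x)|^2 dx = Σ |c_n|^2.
Σ |c_n|^2 = 29/2

Expand |f|^2 and use orthogonality of {sin(nx), cos(mx)} on [-π, π]:
  ∫_{-π}^{π} sin(nx)^2 dx = π, ∫ cos(mx)^2 dx = π, and cross terms integrate to 0.
So ∫_{-π}^{π} f(x)^2 dx = 5^2 · π + 2^2 · π = (25 + 4)π.
Divide by 2π: (25 + 4)/2 = 29/2.
By Parseval, this equals Σ |c_n|^2.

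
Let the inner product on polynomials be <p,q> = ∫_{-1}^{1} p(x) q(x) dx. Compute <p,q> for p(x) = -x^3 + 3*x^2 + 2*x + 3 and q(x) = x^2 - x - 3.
<p,q> = -326/15

Expand the product: p(x)·q(x) = -x^5 + 4*x^4 + 2*x^3 - 8*x^2 - 9*x - 9.
∫_{-1}^{1} of each monomial x^k gives [2/(k+1) if k even, 0 if k odd]. Integrating term-by-term (or equivalently evaluating the antiderivative F(x) = -x^6/6 + 4*x^5/5 + x^4/2 - 8*x^3/3 - 9*x^2/2 - 9*x at the endpoints):
  F(1) − F(−1) = -451/30 − (67/10) = -326/15.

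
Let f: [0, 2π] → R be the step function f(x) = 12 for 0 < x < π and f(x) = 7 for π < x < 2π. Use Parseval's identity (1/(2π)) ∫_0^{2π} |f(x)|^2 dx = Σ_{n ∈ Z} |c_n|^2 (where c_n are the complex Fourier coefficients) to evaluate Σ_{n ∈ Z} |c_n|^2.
Σ |c_n|^2 = 193/2

Parseval equates the L^2 energy of f (normalised by 1/(2π)) with the ℓ^2 sum of its Fourier coefficients: (1/(2π)) ∫_0^{2π} |f|^2 = Σ |c_n|^2.
Compute the left side: (1/(2π)) [∫_0^π 12^2 dx + ∫_π^{2π} 7^2 dx] = (1/(2π)) · (144π + 49π) = (144 + 49)/2 = 193/2.
So Σ_{n ∈ Z} |c_n|^2 = 193/2.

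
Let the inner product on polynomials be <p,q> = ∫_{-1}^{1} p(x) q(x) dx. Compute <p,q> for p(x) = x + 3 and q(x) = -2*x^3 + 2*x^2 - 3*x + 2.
<p,q> = 66/5

Expand the product: p(x)·q(x) = -2*x^4 - 4*x^3 + 3*x^2 - 7*x + 6.
∫_{-1}^{1} of each monomial x^k gives [2/(k+1) if k even, 0 if k odd]. Integrating term-by-term (or equivalently evaluating the antiderivative F(x) = -2*x^5/5 - x^4 + x^3 - 7*x^2/2 + 6*x at the endpoints):
  F(1) − F(−1) = 21/10 − (-111/10) = 66/5.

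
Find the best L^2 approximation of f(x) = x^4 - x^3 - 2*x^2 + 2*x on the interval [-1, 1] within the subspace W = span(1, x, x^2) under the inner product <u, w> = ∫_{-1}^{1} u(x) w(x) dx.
g(x) = -8*x^2/7 + 7*x/5 - 3/35

The best approximation g ∈ W is the orthogonal projection of f onto W. Writing g = a_0 + a_1 x + a_2 x^2, the coefficients solve the normal equations G · a = b where
  G_{ij} = <φ_i, φ_j> and b_i = <f, φ_i>, with φ_0 = 1, φ_1 = x, φ_2 = x^2.
G =
  [2, 0, 2/3]
  [0, 2/3, 0]
  [2/3, 0, 2/5],
b = (-14/15, 14/15, -18/35).
Solving gives a_0 = -3/35, a_1 = 7/5, a_2 = -8/7, so
  g(x) = -8*x^2/7 + 7*x/5 - 3/35.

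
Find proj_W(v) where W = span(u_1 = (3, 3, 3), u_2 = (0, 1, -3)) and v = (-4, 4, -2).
proj_W(v) = (0, 1, -3)

Set up U = [u_1 | ... | u_2] ∈ R^(3×2). The projector onto W = col(U) is P = U (U^T U)^(-1) U^T.
Compute U^T U =
  [27, -6]
  [-6, 10],
and U^T v = (-6, 10).
Solve U^T U · c = U^T v for the coefficients: c = (0, 1). The projection is proj_W(v) = U c.
Check: (v - proj_W(v)) · u_1 = 0  (should be 0).
Check: (v - proj_W(v)) · u_2 = 0  (should be 0).
Result: proj_W(v) = (0, 1, -3).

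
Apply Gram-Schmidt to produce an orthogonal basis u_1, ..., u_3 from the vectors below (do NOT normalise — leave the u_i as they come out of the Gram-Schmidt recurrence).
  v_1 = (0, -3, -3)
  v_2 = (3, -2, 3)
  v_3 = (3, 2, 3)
Orthogonal basis:
  u_1 = (0, -3, -3)
  u_2 = (3, -5/2, 5/2)
  u_3 = (60/43, 36/43, -36/43)

Apply the Gram-Schmidt recurrence
  u_1 = v_1
  u_i = v_i − Σ_{j<i} ((v_i · u_j) / (u_j · u_j)) · u_j.

Step by step this gives:
  u_1 = (0, -3, -3)
  u_2 = (3, -5/2, 5/2)
  u_3 = (60/43, 36/43, -36/43)

Orthogonality check:
  u_2 · u_1 = 0 (should be 0)
  u_3 · u_1 = 0 (should be 0)
  u_3 · u_2 = 0 (should be 0)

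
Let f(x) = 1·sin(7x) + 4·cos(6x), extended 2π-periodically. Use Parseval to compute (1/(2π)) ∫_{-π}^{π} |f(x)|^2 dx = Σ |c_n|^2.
Σ |c_n|^2 = 17/2

Expand |f|^2 and use orthogonality of {sin(nx), cos(mx)} on [-π, π]:
  ∫_{-π}^{π} sin(nx)^2 dx = π, ∫ cos(mx)^2 dx = π, and cross terms integrate to 0.
So ∫_{-π}^{π} f(x)^2 dx = 1^2 · π + 4^2 · π = (1 + 16)π.
Divide by 2π: (1 + 16)/2 = 17/2.
By Parseval, this equals Σ |c_n|^2.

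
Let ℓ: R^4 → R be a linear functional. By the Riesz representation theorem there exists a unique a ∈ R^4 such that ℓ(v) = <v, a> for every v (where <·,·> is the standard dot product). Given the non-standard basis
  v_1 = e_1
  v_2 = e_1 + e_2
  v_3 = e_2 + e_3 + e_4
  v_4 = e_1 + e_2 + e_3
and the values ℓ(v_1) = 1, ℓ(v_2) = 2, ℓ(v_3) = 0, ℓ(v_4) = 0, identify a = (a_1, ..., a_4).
a = (1, 1, -2, 1)

Write a = (a_1, ..., a_4) in the standard basis. For each basis vector v_i, ℓ(v_i) = <v_i, a> is a linear equation in the a_j's. Collect the n equations into a matrix system V a = ℓ, where row i of V is v_i (expressed in the standard basis). Since V is invertible (lower-triangular with 1s on the diagonal, up to permutation), solve by back-substitution:
  V =
[[1, 0, 0, 0],
 [1, 1, 0, 0],
 [0, 1, 1, 1],
 [1, 1, 1, 0]]
  V a = (1, 2, 0, 0)
Solving gives a = (1, 1, -2, 1).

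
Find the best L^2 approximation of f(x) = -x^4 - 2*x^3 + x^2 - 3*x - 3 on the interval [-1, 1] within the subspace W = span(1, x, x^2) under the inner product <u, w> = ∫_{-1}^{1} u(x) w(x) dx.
g(x) = x^2/7 - 21*x/5 - 102/35

The best approximation g ∈ W is the orthogonal projection of f onto W. Writing g = a_0 + a_1 x + a_2 x^2, the coefficients solve the normal equations G · a = b where
  G_{ij} = <φ_i, φ_j> and b_i = <f, φ_i>, with φ_0 = 1, φ_1 = x, φ_2 = x^2.
G =
  [2, 0, 2/3]
  [0, 2/3, 0]
  [2/3, 0, 2/5],
b = (-86/15, -14/5, -66/35).
Solving gives a_0 = -102/35, a_1 = -21/5, a_2 = 1/7, so
  g(x) = x^2/7 - 21*x/5 - 102/35.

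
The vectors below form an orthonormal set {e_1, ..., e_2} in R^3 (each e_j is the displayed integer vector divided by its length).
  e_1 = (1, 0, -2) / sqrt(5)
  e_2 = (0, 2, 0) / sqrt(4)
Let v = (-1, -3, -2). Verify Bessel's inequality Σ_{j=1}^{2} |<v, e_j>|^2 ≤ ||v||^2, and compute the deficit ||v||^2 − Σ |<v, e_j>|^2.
Σ |<v, e_j>|^2 = 54/5; ||v||^2 = 14; deficit = 16/5

Write each e_j = u_j / sqrt(<u_j, u_j>) where u_j is the displayed integer vector. Then <v, e_j> = <v, u_j> / sqrt(<u_j, u_j>), so |<v, e_j>|^2 = <v, u_j>^2 / <u_j, u_j>.
Coefficients: <v, e_1> = 3/sqrt(5), <v, e_2> = -6/sqrt(4).
Square and sum: Σ |<v, e_j>|^2 = 54/5.
Compute ||v||^2 = v·v = 14.
Deficit = 14 − 54/5 = 16/5 ≥ 0, confirming Bessel's inequality. (The deficit equals ||v − Σ <v,e_j> e_j||^2, the squared distance from v to span{e_j}.)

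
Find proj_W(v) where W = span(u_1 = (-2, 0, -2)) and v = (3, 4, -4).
proj_W(v) = (-1/2, 0, -1/2)

Set up U = [u_1 | ... | u_1] ∈ R^(3×1). The projector onto W = col(U) is P = U (U^T U)^(-1) U^T.
Compute U^T U =
  [8],
and U^T v = (2).
Solve U^T U · c = U^T v for the coefficients: c = (1/4). The projection is proj_W(v) = U c.
Check: (v - proj_W(v)) · u_1 = 0  (should be 0).
Result: proj_W(v) = (-1/2, 0, -1/2).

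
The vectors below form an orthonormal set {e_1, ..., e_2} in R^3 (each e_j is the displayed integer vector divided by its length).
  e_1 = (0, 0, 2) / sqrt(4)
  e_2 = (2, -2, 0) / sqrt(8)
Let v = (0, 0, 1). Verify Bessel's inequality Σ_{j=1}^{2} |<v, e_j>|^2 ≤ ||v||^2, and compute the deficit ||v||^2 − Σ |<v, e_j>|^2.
Σ |<v, e_j>|^2 = 1; ||v||^2 = 1; deficit = 0

Write each e_j = u_j / sqrt(<u_j, u_j>) where u_j is the displayed integer vector. Then <v, e_j> = <v, u_j> / sqrt(<u_j, u_j>), so |<v, e_j>|^2 = <v, u_j>^2 / <u_j, u_j>.
Coefficients: <v, e_1> = 2/sqrt(4), <v, e_2> = 0/sqrt(8).
Square and sum: Σ |<v, e_j>|^2 = 1.
Compute ||v||^2 = v·v = 1.
Deficit = 1 − 1 = 0 ≥ 0, confirming Bessel's inequality. (The deficit equals ||v − Σ <v,e_j> e_j||^2, the squared distance from v to span{e_j}.)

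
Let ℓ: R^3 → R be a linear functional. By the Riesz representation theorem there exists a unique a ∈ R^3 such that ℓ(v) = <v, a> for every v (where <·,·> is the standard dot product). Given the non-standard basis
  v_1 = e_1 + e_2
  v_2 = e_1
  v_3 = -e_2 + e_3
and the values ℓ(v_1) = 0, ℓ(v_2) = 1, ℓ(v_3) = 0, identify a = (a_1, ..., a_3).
a = (1, -1, -1)

Write a = (a_1, ..., a_3) in the standard basis. For each basis vector v_i, ℓ(v_i) = <v_i, a> is a linear equation in the a_j's. Collect the n equations into a matrix system V a = ℓ, where row i of V is v_i (expressed in the standard basis). Since V is invertible (lower-triangular with 1s on the diagonal, up to permutation), solve by back-substitution:
  V =
[[1, 1, 0],
 [1, 0, 0],
 [0, -1, 1]]
  V a = (0, 1, 0)
Solving gives a = (1, -1, -1).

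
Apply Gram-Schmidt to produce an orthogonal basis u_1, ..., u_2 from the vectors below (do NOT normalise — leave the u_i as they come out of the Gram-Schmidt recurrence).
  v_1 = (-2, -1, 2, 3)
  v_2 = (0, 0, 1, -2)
Orthogonal basis:
  u_1 = (-2, -1, 2, 3)
  u_2 = (-4/9, -2/9, 13/9, -4/3)

Apply the Gram-Schmidt recurrence
  u_1 = v_1
  u_i = v_i − Σ_{j<i} ((v_i · u_j) / (u_j · u_j)) · u_j.

Step by step this gives:
  u_1 = (-2, -1, 2, 3)
  u_2 = (-4/9, -2/9, 13/9, -4/3)

Orthogonality check:
  u_2 · u_1 = 0 (should be 0)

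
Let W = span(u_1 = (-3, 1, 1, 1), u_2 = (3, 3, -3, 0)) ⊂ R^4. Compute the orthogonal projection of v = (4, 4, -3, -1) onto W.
proj_W(v) = (35/9, 31/9, -11/3, -1/9)

Set up U = [u_1 | ... | u_2] ∈ R^(4×2). The projector onto W = col(U) is P = U (U^T U)^(-1) U^T.
Compute U^T U =
  [12, -9]
  [-9, 27],
and U^T v = (-12, 33).
Solve U^T U · c = U^T v for the coefficients: c = (-1/9, 32/27). The projection is proj_W(v) = U c.
Check: (v - proj_W(v)) · u_1 = 0  (should be 0).
Check: (v - proj_W(v)) · u_2 = 0  (should be 0).
Result: proj_W(v) = (35/9, 31/9, -11/3, -1/9).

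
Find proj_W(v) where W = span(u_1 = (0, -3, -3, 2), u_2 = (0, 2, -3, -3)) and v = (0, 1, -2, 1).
proj_W(v) = (0, -5/19, -30/19, -5/19)

Set up U = [u_1 | ... | u_2] ∈ R^(4×2). The projector onto W = col(U) is P = U (U^T U)^(-1) U^T.
Compute U^T U =
  [22, -3]
  [-3, 22],
and U^T v = (5, 5).
Solve U^T U · c = U^T v for the coefficients: c = (5/19, 5/19). The projection is proj_W(v) = U c.
Check: (v - proj_W(v)) · u_1 = 0  (should be 0).
Check: (v - proj_W(v)) · u_2 = 0  (should be 0).
Result: proj_W(v) = (0, -5/19, -30/19, -5/19).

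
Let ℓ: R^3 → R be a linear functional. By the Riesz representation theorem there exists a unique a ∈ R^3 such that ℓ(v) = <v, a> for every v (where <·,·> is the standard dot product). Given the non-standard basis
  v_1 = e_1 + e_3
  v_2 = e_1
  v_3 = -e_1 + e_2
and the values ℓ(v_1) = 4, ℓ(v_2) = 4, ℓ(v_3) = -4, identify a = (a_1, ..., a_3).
a = (4, 0, 0)

Write a = (a_1, ..., a_3) in the standard basis. For each basis vector v_i, ℓ(v_i) = <v_i, a> is a linear equation in the a_j's. Collect the n equations into a matrix system V a = ℓ, where row i of V is v_i (expressed in the standard basis). Since V is invertible (lower-triangular with 1s on the diagonal, up to permutation), solve by back-substitution:
  V =
[[1, 0, 1],
 [1, 0, 0],
 [-1, 1, 0]]
  V a = (4, 4, -4)
Solving gives a = (4, 0, 0).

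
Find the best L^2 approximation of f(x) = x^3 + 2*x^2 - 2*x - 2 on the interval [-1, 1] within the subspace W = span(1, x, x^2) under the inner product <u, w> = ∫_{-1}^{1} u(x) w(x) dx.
g(x) = 2*x^2 - 7*x/5 - 2

The best approximation g ∈ W is the orthogonal projection of f onto W. Writing g = a_0 + a_1 x + a_2 x^2, the coefficients solve the normal equations G · a = b where
  G_{ij} = <φ_i, φ_j> and b_i = <f, φ_i>, with φ_0 = 1, φ_1 = x, φ_2 = x^2.
G =
  [2, 0, 2/3]
  [0, 2/3, 0]
  [2/3, 0, 2/5],
b = (-8/3, -14/15, -8/15).
Solving gives a_0 = -2, a_1 = -7/5, a_2 = 2, so
  g(x) = 2*x^2 - 7*x/5 - 2.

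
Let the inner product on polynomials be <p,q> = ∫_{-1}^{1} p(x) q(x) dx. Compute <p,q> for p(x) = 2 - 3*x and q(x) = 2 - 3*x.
<p,q> = 14

Expand the product: p(x)·q(x) = 9*x^2 - 12*x + 4.
∫_{-1}^{1} of each monomial x^k gives [2/(k+1) if k even, 0 if k odd]. Integrating term-by-term (or equivalently evaluating the antiderivative F(x) = 3*x^3 - 6*x^2 + 4*x at the endpoints):
  F(1) − F(−1) = 1 − (-13) = 14.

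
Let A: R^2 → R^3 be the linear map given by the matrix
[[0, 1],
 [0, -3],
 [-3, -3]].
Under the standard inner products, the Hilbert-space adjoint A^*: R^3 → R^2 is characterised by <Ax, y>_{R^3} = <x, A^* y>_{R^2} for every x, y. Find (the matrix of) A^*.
A^* = A^T =
[[0, 0, -3],
 [1, -3, -3]]

For real matrices with standard dot products, the defining identity <Ax, y> = <x, A^* y> gives (Ax)^T y = x^T (A^*) y, i.e. x^T A^T y = x^T (A^*) y. Since this holds for all x, y, we must have A^* = A^T. Therefore
A^* =
[[0, 0, -3],
 [1, -3, -3]].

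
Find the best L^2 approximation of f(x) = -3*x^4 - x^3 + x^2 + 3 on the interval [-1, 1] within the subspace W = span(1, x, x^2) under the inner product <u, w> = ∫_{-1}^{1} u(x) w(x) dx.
g(x) = -11*x^2/7 - 3*x/5 + 114/35

The best approximation g ∈ W is the orthogonal projection of f onto W. Writing g = a_0 + a_1 x + a_2 x^2, the coefficients solve the normal equations G · a = b where
  G_{ij} = <φ_i, φ_j> and b_i = <f, φ_i>, with φ_0 = 1, φ_1 = x, φ_2 = x^2.
G =
  [2, 0, 2/3]
  [0, 2/3, 0]
  [2/3, 0, 2/5],
b = (82/15, -2/5, 54/35).
Solving gives a_0 = 114/35, a_1 = -3/5, a_2 = -11/7, so
  g(x) = -11*x^2/7 - 3*x/5 + 114/35.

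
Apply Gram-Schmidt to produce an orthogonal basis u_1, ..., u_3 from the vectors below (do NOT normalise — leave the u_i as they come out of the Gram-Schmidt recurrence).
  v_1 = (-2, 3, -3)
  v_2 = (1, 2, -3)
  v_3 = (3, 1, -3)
Orthogonal basis:
  u_1 = (-2, 3, -3)
  u_2 = (24/11, 5/22, -27/22)
  u_3 = (-9/139, -27/139, -21/139)

Apply the Gram-Schmidt recurrence
  u_1 = v_1
  u_i = v_i − Σ_{j<i} ((v_i · u_j) / (u_j · u_j)) · u_j.

Step by step this gives:
  u_1 = (-2, 3, -3)
  u_2 = (24/11, 5/22, -27/22)
  u_3 = (-9/139, -27/139, -21/139)

Orthogonality check:
  u_2 · u_1 = 0 (should be 0)
  u_3 · u_1 = 0 (should be 0)
  u_3 · u_2 = 0 (should be 0)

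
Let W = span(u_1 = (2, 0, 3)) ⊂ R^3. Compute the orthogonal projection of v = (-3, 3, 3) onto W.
proj_W(v) = (6/13, 0, 9/13)

Set up U = [u_1 | ... | u_1] ∈ R^(3×1). The projector onto W = col(U) is P = U (U^T U)^(-1) U^T.
Compute U^T U =
  [13],
and U^T v = (3).
Solve U^T U · c = U^T v for the coefficients: c = (3/13). The projection is proj_W(v) = U c.
Check: (v - proj_W(v)) · u_1 = 0  (should be 0).
Result: proj_W(v) = (6/13, 0, 9/13).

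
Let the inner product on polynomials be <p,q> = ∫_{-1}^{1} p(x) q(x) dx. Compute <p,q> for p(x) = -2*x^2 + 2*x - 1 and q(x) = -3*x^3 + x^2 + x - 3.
<p,q> = 112/15

Expand the product: p(x)·q(x) = 6*x^5 - 8*x^4 + 3*x^3 + 7*x^2 - 7*x + 3.
∫_{-1}^{1} of each monomial x^k gives [2/(k+1) if k even, 0 if k odd]. Integrating term-by-term (or equivalently evaluating the antiderivative F(x) = x^6 - 8*x^5/5 + 3*x^4/4 + 7*x^3/3 - 7*x^2/2 + 3*x at the endpoints):
  F(1) − F(−1) = 119/60 − (-329/60) = 112/15.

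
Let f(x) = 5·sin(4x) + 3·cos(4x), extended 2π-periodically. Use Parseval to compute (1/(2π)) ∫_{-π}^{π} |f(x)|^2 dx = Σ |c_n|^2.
Σ |c_n|^2 = 17

Expand |f|^2 and use orthogonality of {sin(nx), cos(mx)} on [-π, π]:
  ∫_{-π}^{π} sin(nx)^2 dx = π, ∫ cos(mx)^2 dx = π, and cross terms integrate to 0.
So ∫_{-π}^{π} f(x)^2 dx = 5^2 · π + 3^2 · π = (25 + 9)π.
Divide by 2π: (25 + 9)/2 = 17.
By Parseval, this equals Σ |c_n|^2.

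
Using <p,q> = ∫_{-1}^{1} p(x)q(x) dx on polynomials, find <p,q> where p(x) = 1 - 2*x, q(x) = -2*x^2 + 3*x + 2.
<p,q> = -4/3

Expand the product: p(x)·q(x) = 4*x^3 - 8*x^2 - x + 2.
∫_{-1}^{1} of each monomial x^k gives [2/(k+1) if k even, 0 if k odd]. Integrating term-by-term (or equivalently evaluating the antiderivative F(x) = x^4 - 8*x^3/3 - x^2/2 + 2*x at the endpoints):
  F(1) − F(−1) = -1/6 − (7/6) = -4/3.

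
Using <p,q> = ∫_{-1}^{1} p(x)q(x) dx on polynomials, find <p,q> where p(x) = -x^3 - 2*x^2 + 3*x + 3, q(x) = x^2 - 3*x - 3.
<p,q> = -88/5

Expand the product: p(x)·q(x) = -x^5 + x^4 + 12*x^3 - 18*x - 9.
∫_{-1}^{1} of each monomial x^k gives [2/(k+1) if k even, 0 if k odd]. Integrating term-by-term (or equivalently evaluating the antiderivative F(x) = -x^6/6 + x^5/5 + 3*x^4 - 9*x^2 - 9*x at the endpoints):
  F(1) − F(−1) = -449/30 − (79/30) = -88/5.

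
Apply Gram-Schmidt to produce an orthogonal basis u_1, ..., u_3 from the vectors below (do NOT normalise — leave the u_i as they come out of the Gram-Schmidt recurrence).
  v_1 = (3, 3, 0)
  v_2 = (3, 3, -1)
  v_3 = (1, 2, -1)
Orthogonal basis:
  u_1 = (3, 3, 0)
  u_2 = (0, 0, -1)
  u_3 = (-1/2, 1/2, 0)

Apply the Gram-Schmidt recurrence
  u_1 = v_1
  u_i = v_i − Σ_{j<i} ((v_i · u_j) / (u_j · u_j)) · u_j.

Step by step this gives:
  u_1 = (3, 3, 0)
  u_2 = (0, 0, -1)
  u_3 = (-1/2, 1/2, 0)

Orthogonality check:
  u_2 · u_1 = 0 (should be 0)
  u_3 · u_1 = 0 (should be 0)
  u_3 · u_2 = 0 (should be 0)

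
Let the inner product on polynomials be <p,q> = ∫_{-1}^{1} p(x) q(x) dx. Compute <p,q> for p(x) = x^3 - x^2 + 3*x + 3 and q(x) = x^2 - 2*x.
<p,q> = -16/5

Expand the product: p(x)·q(x) = x^5 - 3*x^4 + 5*x^3 - 3*x^2 - 6*x.
∫_{-1}^{1} of each monomial x^k gives [2/(k+1) if k even, 0 if k odd]. Integrating term-by-term (or equivalently evaluating the antiderivative F(x) = x^6/6 - 3*x^5/5 + 5*x^4/4 - x^3 - 3*x^2 at the endpoints):
  F(1) − F(−1) = -191/60 − (1/60) = -16/5.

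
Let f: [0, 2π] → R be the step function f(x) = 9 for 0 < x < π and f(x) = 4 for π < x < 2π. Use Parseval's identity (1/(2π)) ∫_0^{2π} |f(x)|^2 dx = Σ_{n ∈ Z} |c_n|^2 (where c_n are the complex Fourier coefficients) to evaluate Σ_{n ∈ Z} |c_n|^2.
Σ |c_n|^2 = 97/2

Parseval equates the L^2 energy of f (normalised by 1/(2π)) with the ℓ^2 sum of its Fourier coefficients: (1/(2π)) ∫_0^{2π} |f|^2 = Σ |c_n|^2.
Compute the left side: (1/(2π)) [∫_0^π 9^2 dx + ∫_π^{2π} 4^2 dx] = (1/(2π)) · (81π + 16π) = (81 + 16)/2 = 97/2.
So Σ_{n ∈ Z} |c_n|^2 = 97/2.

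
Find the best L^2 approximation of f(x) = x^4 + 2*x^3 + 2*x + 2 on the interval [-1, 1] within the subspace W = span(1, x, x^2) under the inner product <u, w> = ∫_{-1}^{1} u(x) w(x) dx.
g(x) = 6*x^2/7 + 16*x/5 + 67/35

The best approximation g ∈ W is the orthogonal projection of f onto W. Writing g = a_0 + a_1 x + a_2 x^2, the coefficients solve the normal equations G · a = b where
  G_{ij} = <φ_i, φ_j> and b_i = <f, φ_i>, with φ_0 = 1, φ_1 = x, φ_2 = x^2.
G =
  [2, 0, 2/3]
  [0, 2/3, 0]
  [2/3, 0, 2/5],
b = (22/5, 32/15, 34/21).
Solving gives a_0 = 67/35, a_1 = 16/5, a_2 = 6/7, so
  g(x) = 6*x^2/7 + 16*x/5 + 67/35.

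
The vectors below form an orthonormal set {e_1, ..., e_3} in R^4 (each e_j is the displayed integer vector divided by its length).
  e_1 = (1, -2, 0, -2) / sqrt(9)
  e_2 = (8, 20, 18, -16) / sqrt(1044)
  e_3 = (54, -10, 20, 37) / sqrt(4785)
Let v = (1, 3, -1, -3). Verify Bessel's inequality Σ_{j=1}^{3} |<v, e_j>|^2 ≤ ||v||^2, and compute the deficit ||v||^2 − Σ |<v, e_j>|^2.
Σ |<v, e_j>|^2 = 1931/165; ||v||^2 = 20; deficit = 1369/165

Write each e_j = u_j / sqrt(<u_j, u_j>) where u_j is the displayed integer vector. Then <v, e_j> = <v, u_j> / sqrt(<u_j, u_j>), so |<v, e_j>|^2 = <v, u_j>^2 / <u_j, u_j>.
Coefficients: <v, e_1> = 1/sqrt(9), <v, e_2> = 98/sqrt(1044), <v, e_3> = -107/sqrt(4785).
Square and sum: Σ |<v, e_j>|^2 = 1931/165.
Compute ||v||^2 = v·v = 20.
Deficit = 20 − 1931/165 = 1369/165 ≥ 0, confirming Bessel's inequality. (The deficit equals ||v − Σ <v,e_j> e_j||^2, the squared distance from v to span{e_j}.)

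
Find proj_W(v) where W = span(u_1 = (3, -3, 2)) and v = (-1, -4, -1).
proj_W(v) = (21/22, -21/22, 7/11)

Set up U = [u_1 | ... | u_1] ∈ R^(3×1). The projector onto W = col(U) is P = U (U^T U)^(-1) U^T.
Compute U^T U =
  [22],
and U^T v = (7).
Solve U^T U · c = U^T v for the coefficients: c = (7/22). The projection is proj_W(v) = U c.
Check: (v - proj_W(v)) · u_1 = 0  (should be 0).
Result: proj_W(v) = (21/22, -21/22, 7/11).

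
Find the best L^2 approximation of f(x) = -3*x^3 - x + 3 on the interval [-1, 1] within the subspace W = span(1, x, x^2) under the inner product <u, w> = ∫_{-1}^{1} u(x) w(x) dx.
g(x) = 3 - 14*x/5

The best approximation g ∈ W is the orthogonal projection of f onto W. Writing g = a_0 + a_1 x + a_2 x^2, the coefficients solve the normal equations G · a = b where
  G_{ij} = <φ_i, φ_j> and b_i = <f, φ_i>, with φ_0 = 1, φ_1 = x, φ_2 = x^2.
G =
  [2, 0, 2/3]
  [0, 2/3, 0]
  [2/3, 0, 2/5],
b = (6, -28/15, 2).
Solving gives a_0 = 3, a_1 = -14/5, a_2 = 0, so
  g(x) = 3 - 14*x/5.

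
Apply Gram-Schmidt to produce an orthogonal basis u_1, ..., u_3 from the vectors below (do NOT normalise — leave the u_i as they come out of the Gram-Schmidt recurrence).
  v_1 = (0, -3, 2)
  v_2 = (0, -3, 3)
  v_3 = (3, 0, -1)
Orthogonal basis:
  u_1 = (0, -3, 2)
  u_2 = (0, 6/13, 9/13)
  u_3 = (3, 0, 0)

Apply the Gram-Schmidt recurrence
  u_1 = v_1
  u_i = v_i − Σ_{j<i} ((v_i · u_j) / (u_j · u_j)) · u_j.

Step by step this gives:
  u_1 = (0, -3, 2)
  u_2 = (0, 6/13, 9/13)
  u_3 = (3, 0, 0)

Orthogonality check:
  u_2 · u_1 = 0 (should be 0)
  u_3 · u_1 = 0 (should be 0)
  u_3 · u_2 = 0 (should be 0)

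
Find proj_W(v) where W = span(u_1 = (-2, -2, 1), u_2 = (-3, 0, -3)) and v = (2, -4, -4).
proj_W(v) = (-14/17, 4/17, -20/17)

Set up U = [u_1 | ... | u_2] ∈ R^(3×2). The projector onto W = col(U) is P = U (U^T U)^(-1) U^T.
Compute U^T U =
  [9, 3]
  [3, 18],
and U^T v = (0, 6).
Solve U^T U · c = U^T v for the coefficients: c = (-2/17, 6/17). The projection is proj_W(v) = U c.
Check: (v - proj_W(v)) · u_1 = 0  (should be 0).
Check: (v - proj_W(v)) · u_2 = 0  (should be 0).
Result: proj_W(v) = (-14/17, 4/17, -20/17).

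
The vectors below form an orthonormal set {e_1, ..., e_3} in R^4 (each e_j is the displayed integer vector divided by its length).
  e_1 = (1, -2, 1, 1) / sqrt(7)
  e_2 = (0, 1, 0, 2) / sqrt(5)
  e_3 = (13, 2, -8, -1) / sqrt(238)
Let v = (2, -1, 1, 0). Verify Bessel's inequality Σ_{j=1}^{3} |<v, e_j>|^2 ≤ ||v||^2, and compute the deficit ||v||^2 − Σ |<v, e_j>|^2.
Σ |<v, e_j>|^2 = 412/85; ||v||^2 = 6; deficit = 98/85

Write each e_j = u_j / sqrt(<u_j, u_j>) where u_j is the displayed integer vector. Then <v, e_j> = <v, u_j> / sqrt(<u_j, u_j>), so |<v, e_j>|^2 = <v, u_j>^2 / <u_j, u_j>.
Coefficients: <v, e_1> = 5/sqrt(7), <v, e_2> = -1/sqrt(5), <v, e_3> = 16/sqrt(238).
Square and sum: Σ |<v, e_j>|^2 = 412/85.
Compute ||v||^2 = v·v = 6.
Deficit = 6 − 412/85 = 98/85 ≥ 0, confirming Bessel's inequality. (The deficit equals ||v − Σ <v,e_j> e_j||^2, the squared distance from v to span{e_j}.)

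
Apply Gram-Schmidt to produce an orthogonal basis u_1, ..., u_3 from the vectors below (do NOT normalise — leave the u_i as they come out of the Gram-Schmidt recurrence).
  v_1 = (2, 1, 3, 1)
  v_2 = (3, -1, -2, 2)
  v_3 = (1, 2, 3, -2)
Orthogonal basis:
  u_1 = (2, 1, 3, 1)
  u_2 = (43/15, -16/15, -11/5, 29/15)
  u_3 = (293/269, 185/269, -106/269, -453/269)

Apply the Gram-Schmidt recurrence
  u_1 = v_1
  u_i = v_i − Σ_{j<i} ((v_i · u_j) / (u_j · u_j)) · u_j.

Step by step this gives:
  u_1 = (2, 1, 3, 1)
  u_2 = (43/15, -16/15, -11/5, 29/15)
  u_3 = (293/269, 185/269, -106/269, -453/269)

Orthogonality check:
  u_2 · u_1 = 0 (should be 0)
  u_3 · u_1 = 0 (should be 0)
  u_3 · u_2 = 0 (should be 0)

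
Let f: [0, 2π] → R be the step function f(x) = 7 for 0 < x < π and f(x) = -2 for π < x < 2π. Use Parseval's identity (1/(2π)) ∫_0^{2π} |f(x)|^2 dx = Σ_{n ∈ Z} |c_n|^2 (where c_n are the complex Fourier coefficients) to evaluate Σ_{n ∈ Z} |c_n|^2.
Σ |c_n|^2 = 53/2

Parseval equates the L^2 energy of f (normalised by 1/(2π)) with the ℓ^2 sum of its Fourier coefficients: (1/(2π)) ∫_0^{2π} |f|^2 = Σ |c_n|^2.
Compute the left side: (1/(2π)) [∫_0^π 7^2 dx + ∫_π^{2π} (-2)^2 dx] = (1/(2π)) · (49π + 4π) = (49 + 4)/2 = 53/2.
So Σ_{n ∈ Z} |c_n|^2 = 53/2.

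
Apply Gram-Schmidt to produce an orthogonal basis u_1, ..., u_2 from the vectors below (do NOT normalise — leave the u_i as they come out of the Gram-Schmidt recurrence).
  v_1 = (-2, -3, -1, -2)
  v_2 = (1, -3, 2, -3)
Orthogonal basis:
  u_1 = (-2, -3, -1, -2)
  u_2 = (20/9, -7/6, 47/18, -16/9)

Apply the Gram-Schmidt recurrence
  u_1 = v_1
  u_i = v_i − Σ_{j<i} ((v_i · u_j) / (u_j · u_j)) · u_j.

Step by step this gives:
  u_1 = (-2, -3, -1, -2)
  u_2 = (20/9, -7/6, 47/18, -16/9)

Orthogonality check:
  u_2 · u_1 = 0 (should be 0)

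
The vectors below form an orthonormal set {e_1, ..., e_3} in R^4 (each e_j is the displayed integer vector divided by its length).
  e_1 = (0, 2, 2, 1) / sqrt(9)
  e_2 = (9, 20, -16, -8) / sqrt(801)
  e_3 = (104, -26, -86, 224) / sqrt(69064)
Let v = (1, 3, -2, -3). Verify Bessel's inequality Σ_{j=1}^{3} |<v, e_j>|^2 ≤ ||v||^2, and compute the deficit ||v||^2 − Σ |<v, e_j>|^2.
Σ |<v, e_j>|^2 = 4437/194; ||v||^2 = 23; deficit = 25/194

Write each e_j = u_j / sqrt(<u_j, u_j>) where u_j is the displayed integer vector. Then <v, e_j> = <v, u_j> / sqrt(<u_j, u_j>), so |<v, e_j>|^2 = <v, u_j>^2 / <u_j, u_j>.
Coefficients: <v, e_1> = -1/sqrt(9), <v, e_2> = 125/sqrt(801), <v, e_3> = -474/sqrt(69064).
Square and sum: Σ |<v, e_j>|^2 = 4437/194.
Compute ||v||^2 = v·v = 23.
Deficit = 23 − 4437/194 = 25/194 ≥ 0, confirming Bessel's inequality. (The deficit equals ||v − Σ <v,e_j> e_j||^2, the squared distance from v to span{e_j}.)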